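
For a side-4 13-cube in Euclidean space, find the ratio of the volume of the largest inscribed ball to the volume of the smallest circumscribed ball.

Volume scales as r^n, and r_in/r_out = 1/√13, giving (1/√13)^13 ≈ 5.74603e-08.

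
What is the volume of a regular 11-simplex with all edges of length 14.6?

For a regular n-simplex with edge a, V = (a^n / n!)·√((n+1)/2^n). With a=14.6, n=11: V ≈ 12321.2.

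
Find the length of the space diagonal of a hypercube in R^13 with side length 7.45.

Diagonal = √13 · 7.45 ≈ 26.8614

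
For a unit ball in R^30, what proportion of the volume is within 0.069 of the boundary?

Shell fraction = 1 - (1-0.069)^30 ≈ 0.882918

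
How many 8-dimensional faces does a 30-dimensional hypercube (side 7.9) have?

f_8(30-cube) = (30 choose 8) · 2^22 = 24548946739200.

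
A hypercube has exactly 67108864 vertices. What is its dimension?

Since 2^n = 67108864, we have n = 26.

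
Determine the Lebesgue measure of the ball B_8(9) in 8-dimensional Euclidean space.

V_8(9) = π^(8/2) · (9)^8 / Γ(8/2 + 1) = 14348907·π^4/8 ≈ 1.74714e+08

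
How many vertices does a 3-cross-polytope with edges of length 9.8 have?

f_0(3-orthoplex) = 2^1 · (3 choose 1) = 6.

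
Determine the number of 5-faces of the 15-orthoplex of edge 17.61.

An n-cross-polytope has 2^(k+1)·C(n,k+1) k-faces. Here 2^6·C(15,6) = 64·5005 = 320320.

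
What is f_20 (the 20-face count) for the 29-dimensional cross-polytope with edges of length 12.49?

Each 20-face is the convex hull of 21 vertices, one chosen as ±e_i from each of 21 distinct axes: 2^21·C(29,21) = 9001280471040.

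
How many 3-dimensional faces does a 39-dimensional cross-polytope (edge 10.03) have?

f_3(39-orthoplex) = 2^4 · (39 choose 4) = 1316016.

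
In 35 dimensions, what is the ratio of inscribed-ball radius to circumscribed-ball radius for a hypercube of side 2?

For an n-cube of any side s, the inradius is s/2 and the circumradius is s√n/2, so the ratio is 1/√35 ≈ 0.169031.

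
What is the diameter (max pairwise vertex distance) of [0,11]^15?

The space diagonal of an n-cube of side s is s√n. Here 11·√15 ≈ 42.6028.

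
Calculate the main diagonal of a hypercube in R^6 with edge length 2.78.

d = √(2.78² + 2.78² + ... + 2.78²) [6 terms] = √(6·2.78²) = 2.78√6 ≈ 6.80958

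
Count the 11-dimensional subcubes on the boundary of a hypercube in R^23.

Number of 11-faces = C(23,11) · 2^(23-11) = 1352078 · 4096 = 5538111488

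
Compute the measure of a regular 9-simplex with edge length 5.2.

For a regular n-simplex with edge a, V = (a^n / n!)·√((n+1)/2^n). With a=5.2, n=9: V ≈ 1.07061.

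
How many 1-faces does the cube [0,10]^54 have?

The 54-cube has n·2^(n-1) = 54·2^53 = 54·9007199254740992 = 486388759756013568 edges.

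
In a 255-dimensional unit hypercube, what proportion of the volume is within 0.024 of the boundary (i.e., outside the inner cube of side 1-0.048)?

The inner cube has side 1-2·0.024 = 0.952 and volume (0.952)^255 ≈ 3.568e-06, so the shell holds 0.999996432 of the volume.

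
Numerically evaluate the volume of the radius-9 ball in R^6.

V = 177147·π^3/2 ≈ 2.74633e+06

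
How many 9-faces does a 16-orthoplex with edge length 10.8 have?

Number of 9-faces = 2^(9+1) · C(16,9+1) = 1024 · 8008 = 8200192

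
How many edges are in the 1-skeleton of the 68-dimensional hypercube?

The 68-cube has n·2^(n-1) = 68·2^67 = 68·147573952589676412928 = 10035028776097996079104 edges.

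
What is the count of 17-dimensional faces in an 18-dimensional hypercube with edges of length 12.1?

An n-cube has C(n,k)·2^(n-k) k-faces. Here C(18,17)·2^1 = 18·2 = 36.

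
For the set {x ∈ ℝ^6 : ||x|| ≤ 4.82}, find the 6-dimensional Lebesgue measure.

The n-ball volume is π^(n/2)·r^n/Γ(n/2+1). With n=6, r=4.82: V ≈ 64800.8.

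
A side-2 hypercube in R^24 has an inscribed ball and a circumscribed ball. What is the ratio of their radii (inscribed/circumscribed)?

r_in / r_out = (2/2) / (2√24/2) = 1/√24 ≈ 0.204124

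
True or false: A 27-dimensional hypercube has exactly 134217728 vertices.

True. The 27-cube has 2^27 = 134217728 vertices.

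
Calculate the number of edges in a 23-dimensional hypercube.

Number of 1-faces = C(23,1)·2^(23-1) = 23·4194304 = 96468992.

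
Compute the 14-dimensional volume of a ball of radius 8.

The n-ball volume is π^(n/2)·r^n/Γ(n/2+1). With n=14, r=8: V = 274877906944·π^7/315 ≈ 2.63559e+12.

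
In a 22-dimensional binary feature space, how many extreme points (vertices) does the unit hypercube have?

Each vertex is a binary string of length 22, so there are 2^22 = 4194304.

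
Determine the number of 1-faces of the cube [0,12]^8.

Number of 1-faces = C(8,1) · 2^(8-1) = 8 · 128 = 1024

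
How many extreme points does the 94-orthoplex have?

Number of vertices = 2n = 188.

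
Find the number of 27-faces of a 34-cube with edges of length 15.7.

f_27(34-cube) = (34 choose 27) · 2^7 = 688590848.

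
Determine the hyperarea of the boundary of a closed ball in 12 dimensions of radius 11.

|∂B_12(11)| = 285311670611·π^6/60 ≈ 4.57159e+12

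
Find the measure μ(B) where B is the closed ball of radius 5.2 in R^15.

The n-ball volume is π^(n/2)·r^n/Γ(n/2+1). With n=15, r=5.2: V ≈ 2.09643e+10.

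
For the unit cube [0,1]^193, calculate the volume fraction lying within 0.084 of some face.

Shell fraction = 1 - (1-0.168)^193 ≈ 1 - 3.835e-16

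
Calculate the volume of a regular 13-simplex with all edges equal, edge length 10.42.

For a regular n-simplex with edge a, V = (a^n / n!)·√((n+1)/2^n). With a=10.42, n=13: V ≈ 113.336.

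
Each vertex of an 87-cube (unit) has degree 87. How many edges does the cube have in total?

Each of the 2^87 = 154742504910672534362390528 vertices has degree 87; total edges = 87·2^87/2 = 6731298963614255244763987968.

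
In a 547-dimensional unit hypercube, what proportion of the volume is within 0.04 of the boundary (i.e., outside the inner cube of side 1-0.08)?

The inner cube has side 1-2·0.04 = 0.92 and volume (0.92)^547 ≈ 1.556e-20, so the shell holds 1 - 1.556e-20 of the volume.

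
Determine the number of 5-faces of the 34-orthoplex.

Number of 5-faces = 2^(5+1) · C(34,5+1) = 64 · 1344904 = 86073856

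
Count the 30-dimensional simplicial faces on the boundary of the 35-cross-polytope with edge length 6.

Number of 30-faces = 2^(30+1) · C(35,30+1) = 2147483648 · 52360 = 112442243809280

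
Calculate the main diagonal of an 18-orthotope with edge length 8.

d = √(8² + 8² + ... + 8²) [18 terms] = √(18·8²) = 8√18 ≈ 33.9411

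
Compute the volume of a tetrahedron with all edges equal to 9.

Volume = (√2/12) · 9³ = 85.9135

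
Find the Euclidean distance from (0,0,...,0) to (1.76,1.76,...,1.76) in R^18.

d = √(1.76² + 1.76² + ... + 1.76²) [18 terms] = √(18·1.76²) = 1.76√18 ≈ 7.46705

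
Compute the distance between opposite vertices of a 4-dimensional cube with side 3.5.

d = √(3.5² + 3.5² + ... + 3.5²) [4 terms] = √(4·3.5²) = 3.5√4 = 7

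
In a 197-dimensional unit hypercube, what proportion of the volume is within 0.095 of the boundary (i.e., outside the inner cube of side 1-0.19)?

Shell fraction = 1 - (1-0.19)^197 ≈ 1 - 9.366e-19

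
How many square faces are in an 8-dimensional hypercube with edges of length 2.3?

f_2(8-cube) = (8 choose 2) · 2^6 = 1792.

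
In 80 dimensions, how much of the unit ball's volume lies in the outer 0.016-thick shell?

V(inner)/V(outer) = ((1-0.016)/1)^80 ≈ 0.2752, so the shell fraction is 0.724826.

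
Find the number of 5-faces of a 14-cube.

An n-cube has C(n,k)·2^(n-k) k-faces. Here C(14,5)·2^9 = 2002·512 = 1025024.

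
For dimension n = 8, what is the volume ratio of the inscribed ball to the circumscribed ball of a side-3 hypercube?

Volume scales as r^n, and r_in/r_out = 1/√8, giving (1/√8)^8 ≈ 0.000244141.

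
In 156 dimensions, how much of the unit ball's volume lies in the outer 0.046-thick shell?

V(inner)/V(outer) = ((1-0.046)/1)^156 ≈ 0.000645, so the shell fraction is 0.999355.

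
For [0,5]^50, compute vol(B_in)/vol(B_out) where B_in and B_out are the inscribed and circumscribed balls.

Volume scales as r^n, and r_in/r_out = 1/√50, giving (1/√50)^50 ≈ 3.35544e-43.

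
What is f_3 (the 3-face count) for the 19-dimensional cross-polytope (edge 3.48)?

Number of 3-faces = 2^(3+1) · C(19,3+1) = 16 · 3876 = 62016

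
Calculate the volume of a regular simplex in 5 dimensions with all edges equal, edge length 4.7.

For a regular n-simplex with edge a, V = (a^n / n!)·√((n+1)/2^n). With a=4.7, n=5: V ≈ 8.27578.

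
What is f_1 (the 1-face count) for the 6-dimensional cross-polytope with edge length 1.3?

Number of 1-faces = 2^(1+1) · C(6,1+1) = 4 · 15 = 60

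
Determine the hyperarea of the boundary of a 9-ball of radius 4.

|∂B_9(4)| = 2097152·π^4/105 ≈ 1.94554e+06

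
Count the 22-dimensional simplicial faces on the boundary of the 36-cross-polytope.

Number of 22-faces = 2^(22+1) · C(36,22+1) = 8388608 · 2310789600 = 19384308124876800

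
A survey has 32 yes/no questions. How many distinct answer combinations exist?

Number of vertices = 2^32 = 4294967296.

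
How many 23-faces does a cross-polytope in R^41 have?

Each 23-face is the convex hull of 24 vertices, one chosen as ±e_i from each of 24 distinct axes: 2^24·C(41,24) = 2543165570757427200.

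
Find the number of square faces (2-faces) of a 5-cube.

Choose 2 of 5 axes to span the face (C(5,2) = 10 ways), then fix each of the remaining 3 coordinates at one of its two extreme values (2^3 = 8 ways): 10·8 = 80.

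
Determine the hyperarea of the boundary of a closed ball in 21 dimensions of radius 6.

The surface area of an n-ball is 2π^(n/2) r^(n-1) / Γ(n/2). For n=21, r=6: 92442129447518208·π^10/8083075 ≈ 1.07101e+15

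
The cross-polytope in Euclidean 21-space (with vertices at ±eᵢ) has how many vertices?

Number of vertices = 2n = 42.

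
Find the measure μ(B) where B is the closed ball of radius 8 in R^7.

The n-ball volume is π^(n/2)·r^n/Γ(n/2+1). With n=7, r=8: V = 33554432·π^3/105 ≈ 9.90855e+06.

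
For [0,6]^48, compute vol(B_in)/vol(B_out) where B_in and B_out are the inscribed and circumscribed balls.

V_in/V_out = n^(-n/2) = 48^(-48/2) ≈ 4.469e-41.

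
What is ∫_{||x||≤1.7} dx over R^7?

V_7(1.7) = π^(7/2) · (1.7)^7 / Γ(7/2 + 1) ≈ 193.875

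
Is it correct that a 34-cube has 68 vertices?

False. The 34-cube has 2^34 = 17179869184 vertices.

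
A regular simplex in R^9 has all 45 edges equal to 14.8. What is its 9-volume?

V = (14.8^9 / 9!) · √((9+1) / 2^9) ≈ 13120.7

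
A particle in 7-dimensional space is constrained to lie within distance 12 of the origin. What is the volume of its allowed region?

V = 191102976·π^3/35 ≈ 1.69297e+08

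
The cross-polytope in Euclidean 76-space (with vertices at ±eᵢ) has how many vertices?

The vertices are ±e_1, ..., ±e_76, so there are 2·76 = 152.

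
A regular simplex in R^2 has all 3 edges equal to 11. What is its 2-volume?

Area = (√3/4) · 11² = 52.3945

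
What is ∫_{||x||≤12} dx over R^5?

The n-ball volume is π^(n/2)·r^n/Γ(n/2+1). With n=5, r=12: V = 663552·π^2/5 ≈ 1.3098e+06.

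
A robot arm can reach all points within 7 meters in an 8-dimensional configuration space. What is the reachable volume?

V = 5764801·π^4/24 ≈ 2.33977e+07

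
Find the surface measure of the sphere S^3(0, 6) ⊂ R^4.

The surface area of an n-ball is 2π^(n/2) r^(n-1) / Γ(n/2). For n=4, r=6: 432·π^2 ≈ 4263.67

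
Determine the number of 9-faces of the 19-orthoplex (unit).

f_9(19-orthoplex) = 2^10 · (19 choose 10) = 94595072.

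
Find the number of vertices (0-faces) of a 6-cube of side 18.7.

f_0(6-cube) = (6 choose 0) · 2^6 = 64.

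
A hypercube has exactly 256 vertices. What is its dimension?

The n-cube has 2^n vertices, and 256 = 2^8, so n = 8.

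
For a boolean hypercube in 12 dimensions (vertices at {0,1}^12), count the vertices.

The 12-cube has 2^12 = 4096 vertices.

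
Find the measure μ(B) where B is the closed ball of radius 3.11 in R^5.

The n-ball volume is π^(n/2)·r^n/Γ(n/2+1). With n=5, r=3.11: V ≈ 1531.44.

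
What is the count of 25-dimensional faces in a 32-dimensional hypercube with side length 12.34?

Number of 25-faces = C(32,25) · 2^(32-25) = 3365856 · 128 = 430829568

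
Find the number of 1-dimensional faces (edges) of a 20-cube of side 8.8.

Each of the 2^20 = 1048576 vertices has degree 20; total edges = 20·2^20/2 = 10485760.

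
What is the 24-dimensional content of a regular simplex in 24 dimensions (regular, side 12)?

V = (12^24 / 24!) · √((24+1) / 2^24) ≈ 0.156406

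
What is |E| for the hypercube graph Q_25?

Each of the 2^25 = 33554432 vertices has degree 25; total edges = 25·2^25/2 = 419430400.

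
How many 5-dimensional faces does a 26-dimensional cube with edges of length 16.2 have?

An n-cube has C(n,k)·2^(n-k) k-faces. Here C(26,5)·2^21 = 65780·2097152 = 137950658560.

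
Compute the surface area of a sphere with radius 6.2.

S = n·V_n(r)/r = 3·V_3(6.2)/6.2 (volume-to-surface relation), giving 4πr² = 4π·(6.2)² ≈ 483.051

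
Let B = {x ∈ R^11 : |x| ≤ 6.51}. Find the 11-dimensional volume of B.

The n-ball volume is π^(n/2)·r^n/Γ(n/2+1). With n=11, r=6.51: V ≈ 1.67686e+09.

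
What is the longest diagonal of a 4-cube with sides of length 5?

||(5,5,...,5)|| = √(4)·5 = 10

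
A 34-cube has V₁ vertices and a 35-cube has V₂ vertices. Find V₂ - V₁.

V₁ = 2^34 = 17179869184. V₂ = 2^35 = 34359738368. V₂ - V₁ = 17179869184.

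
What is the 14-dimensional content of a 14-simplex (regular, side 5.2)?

Volume = 5.2^14 · √(15/2^14) / 14! ≈ 0.00366838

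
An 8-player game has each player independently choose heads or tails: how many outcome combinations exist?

Each vertex is a binary string of length 8, so there are 2^8 = 256.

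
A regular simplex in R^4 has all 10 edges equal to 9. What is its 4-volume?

For a regular n-simplex with edge a, V = (a^n / n!)·√((n+1)/2^n). With a=9, n=4: V ≈ 152.821.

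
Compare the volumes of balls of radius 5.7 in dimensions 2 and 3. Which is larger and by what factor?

V_2(5.7) ≈ 102.07, V_3(5.7) ≈ 775.735. The 3-ball is larger by a factor of 7.6.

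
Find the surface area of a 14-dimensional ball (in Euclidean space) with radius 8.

S = n·V_n(r)/r = 14·V_14(8)/8 (volume-to-surface relation), giving 68719476736·π^7/45 ≈ 4.61229e+12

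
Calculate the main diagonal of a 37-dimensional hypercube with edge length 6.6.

The space diagonal of an n-cube of side s is s√n. Here 6.6·√37 ≈ 40.1462.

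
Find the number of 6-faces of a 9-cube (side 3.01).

Choose 6 of 9 axes to span the face (C(9,6) = 84 ways), then fix each of the remaining 3 coordinates at one of its two extreme values (2^3 = 8 ways): 84·8 = 672.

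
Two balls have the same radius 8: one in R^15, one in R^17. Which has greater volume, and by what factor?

V_15(8) ≈ 1.34208e+13, V_17(8) ≈ 3.17461e+14. The 17-ball is larger by a factor of 23.65.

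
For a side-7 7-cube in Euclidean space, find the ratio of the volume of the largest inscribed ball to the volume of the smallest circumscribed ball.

Volume scales as r^n, and r_in/r_out = 1/√7, giving (1/√7)^7 ≈ 0.00110194.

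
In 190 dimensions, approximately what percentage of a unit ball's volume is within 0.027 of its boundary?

1 - (1-0.027)^190 ≈ 0.994486 ≈ 99.45%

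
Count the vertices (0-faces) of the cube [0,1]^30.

An n-cube has 2^n vertices; for n = 30 that is 2^30 = 1073741824.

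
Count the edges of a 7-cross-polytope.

Number of 1-faces = 2^(1+1) · C(7,1+1) = 4 · 21 = 84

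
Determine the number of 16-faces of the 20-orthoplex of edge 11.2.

Each 16-face is the convex hull of 17 vertices, one chosen as ±e_i from each of 17 distinct axes: 2^17·C(20,17) = 149422080.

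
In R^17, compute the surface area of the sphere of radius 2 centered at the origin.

The surface area of an n-ball is 2π^(n/2) r^(n-1) / Γ(n/2). For n=17, r=2: 33554432·π^8/2027025 ≈ 157069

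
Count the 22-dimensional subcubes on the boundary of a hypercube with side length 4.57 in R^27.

An n-cube has C(n,k)·2^(n-k) k-faces. Here C(27,22)·2^5 = 80730·32 = 2583360.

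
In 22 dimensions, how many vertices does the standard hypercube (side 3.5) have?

The 22-cube has 2^22 = 4194304 vertices.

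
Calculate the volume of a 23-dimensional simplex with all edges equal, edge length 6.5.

V = (6.5^23 / 23!) · √((23+1) / 2^23) ≈ 3.25667e-07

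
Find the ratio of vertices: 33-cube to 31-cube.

The 33-cube has 2^33 = 8589934592 vertices. The 31-cube has 2^31 = 2147483648 vertices. Ratio: 8589934592/2147483648 = 4.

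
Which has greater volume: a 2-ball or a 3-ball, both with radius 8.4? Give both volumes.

V_2(8.4) ≈ 221.671. V_3(8.4) ≈ 2482.71. The 3-ball is larger.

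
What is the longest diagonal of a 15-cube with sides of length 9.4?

||(9.4,9.4,...,9.4)|| = √(15)·9.4 ≈ 36.406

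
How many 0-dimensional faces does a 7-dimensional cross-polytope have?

An n-cross-polytope has 2^(k+1)·C(n,k+1) k-faces. Here 2^1·C(7,1) = 2·7 = 14.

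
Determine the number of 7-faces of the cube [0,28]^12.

f_7(12-cube) = (12 choose 7) · 2^5 = 25344.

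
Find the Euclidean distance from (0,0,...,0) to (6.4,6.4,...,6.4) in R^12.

||(6.4,6.4,...,6.4)|| = √(12)·6.4 ≈ 22.1703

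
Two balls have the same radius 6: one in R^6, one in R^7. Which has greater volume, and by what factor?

V_6(6) ≈ 241105, V_7(6) ≈ 1.32263e+06. The 7-ball is larger by a factor of 5.486.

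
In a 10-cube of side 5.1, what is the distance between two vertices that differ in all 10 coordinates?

||(5.1,5.1,...,5.1)|| = √(10)·5.1 ≈ 16.1276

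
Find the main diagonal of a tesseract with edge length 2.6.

The space diagonal of an n-cube of side s is s√n. Here 2.6·√4 = 5.2.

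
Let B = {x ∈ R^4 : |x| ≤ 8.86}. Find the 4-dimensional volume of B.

V_4(8.86) = π^(4/2) · (8.86)^4 / Γ(4/2 + 1) ≈ 30409.2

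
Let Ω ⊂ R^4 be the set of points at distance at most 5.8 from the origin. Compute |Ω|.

V_4(5.8) = π^(4/2) · (5.8)^4 / Γ(4/2 + 1) ≈ 5584.47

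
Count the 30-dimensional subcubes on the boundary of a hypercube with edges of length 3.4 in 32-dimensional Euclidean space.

f_30(32-cube) = (32 choose 30) · 2^2 = 1984.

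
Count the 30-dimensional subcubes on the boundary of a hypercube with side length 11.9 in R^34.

An n-cube has C(n,k)·2^(n-k) k-faces. Here C(34,30)·2^4 = 46376·16 = 742016.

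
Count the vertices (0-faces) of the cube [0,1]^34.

Each vertex is a binary string of length 34, so there are 2^34 = 17179869184.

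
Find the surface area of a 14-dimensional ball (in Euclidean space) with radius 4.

The surface area of an n-ball is 2π^(n/2) r^(n-1) / Γ(n/2). For n=14, r=4: 8388608·π^7/45 ≈ 5.63023e+08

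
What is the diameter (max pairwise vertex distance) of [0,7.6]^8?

Diagonal = √8 · 7.6 ≈ 21.496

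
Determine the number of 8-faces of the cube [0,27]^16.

f_8(16-cube) = (16 choose 8) · 2^8 = 3294720.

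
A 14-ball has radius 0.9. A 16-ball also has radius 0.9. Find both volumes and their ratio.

V_14(0.9) ≈ 0.137093. V_16(0.9) ≈ 0.0436072. Ratio V_14/V_16 ≈ 3.144.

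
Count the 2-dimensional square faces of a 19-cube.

Choose 2 of 19 axes to span the face (C(19,2) = 171 ways), then fix each of the remaining 17 coordinates at one of its two extreme values (2^17 = 131072 ways): 171·131072 = 22413312.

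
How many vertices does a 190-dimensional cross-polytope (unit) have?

The 190-dimensional cross-polytope has 2n = 2·190 = 380 vertices.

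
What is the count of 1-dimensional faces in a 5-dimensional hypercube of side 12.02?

Number of 1-faces = C(5,1) · 2^(5-1) = 5 · 16 = 80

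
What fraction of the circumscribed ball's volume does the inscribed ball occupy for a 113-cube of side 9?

V_in / V_out = (r_in/r_out)^113 = (1/√113)^113 = 113^(-113/2) ≈ 1.00246e-116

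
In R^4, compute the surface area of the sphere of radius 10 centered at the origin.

S = n·V_n(r)/r = 4·V_4(10)/10 (volume-to-surface relation), giving 2000·π^2 ≈ 19739.2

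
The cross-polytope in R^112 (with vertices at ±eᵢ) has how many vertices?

The vertices are ±e_1, ..., ±e_112, so there are 2·112 = 224.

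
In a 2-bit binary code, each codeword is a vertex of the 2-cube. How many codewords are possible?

Number of vertices = 2^2 = 4.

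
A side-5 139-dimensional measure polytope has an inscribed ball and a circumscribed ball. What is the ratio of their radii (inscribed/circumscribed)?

r_in / r_out = (5/2) / (5√139/2) = 1/√139 ≈ 0.0848189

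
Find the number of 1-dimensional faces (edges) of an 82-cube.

The 82-cube has n·2^(n-1) = 82·2^81 = 82·2417851639229258349412352 = 198263834416799184651812864 edges.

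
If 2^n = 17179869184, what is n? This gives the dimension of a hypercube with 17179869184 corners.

2^n = 17179869184 ⇒ n = log_2(17179869184) = 34.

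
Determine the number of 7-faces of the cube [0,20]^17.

f_7(17-cube) = (17 choose 7) · 2^10 = 19914752.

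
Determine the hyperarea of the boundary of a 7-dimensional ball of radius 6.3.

S = n·V_n(r)/r = 7·V_7(6.3)/6.3 (volume-to-surface relation), giving 2.06786e+06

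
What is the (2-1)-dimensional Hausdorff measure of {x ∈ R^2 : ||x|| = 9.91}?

|∂B_2(9.91)| = 2πr = 2π·9.91 ≈ 62.2664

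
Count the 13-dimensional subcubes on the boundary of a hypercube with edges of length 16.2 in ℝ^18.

Number of 13-faces = C(18,13) · 2^(18-13) = 8568 · 32 = 274176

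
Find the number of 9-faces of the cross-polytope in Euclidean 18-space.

An n-cross-polytope has 2^(k+1)·C(n,k+1) k-faces. Here 2^10·C(18,10) = 1024·43758 = 44808192.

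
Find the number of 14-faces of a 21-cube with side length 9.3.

f_14(21-cube) = (21 choose 14) · 2^7 = 14883840.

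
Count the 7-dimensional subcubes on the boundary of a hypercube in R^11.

An n-cube has C(n,k)·2^(n-k) k-faces. Here C(11,7)·2^4 = 330·16 = 5280.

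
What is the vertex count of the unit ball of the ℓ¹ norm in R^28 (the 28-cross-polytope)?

The 28-dimensional cross-polytope has 2n = 2·28 = 56 vertices.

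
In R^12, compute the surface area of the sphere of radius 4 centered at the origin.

S_12(4) = 2·π^(12/2)·(4)^11 / Γ(12/2) = 1048576·π^6/15 ≈ 6.7206e+07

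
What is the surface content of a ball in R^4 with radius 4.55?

The surface area of an n-ball is 2π^(n/2) r^(n-1) / Γ(n/2). For n=4, r=4.55: 1859.36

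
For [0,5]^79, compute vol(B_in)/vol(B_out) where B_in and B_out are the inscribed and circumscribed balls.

V_in/V_out = n^(-n/2) = 79^(-79/2) ≈ 1.10594e-75.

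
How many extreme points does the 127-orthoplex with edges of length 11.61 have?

An n-cross-polytope has 2n vertices; here n = 127, giving 254.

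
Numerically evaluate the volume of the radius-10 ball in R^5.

Volume = π^{5/2}·(10)^5/Γ(7/2) = 160000·π^2/3 ≈ 526379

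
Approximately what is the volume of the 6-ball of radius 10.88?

V_6(10.88) = π^(6/2) · (10.88)^6 / Γ(6/2 + 1) ≈ 8.57179e+06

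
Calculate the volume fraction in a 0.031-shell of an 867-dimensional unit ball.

V(inner)/V(outer) = ((1-0.031)/1)^867 ≈ 1.389e-12, so the shell fraction is 1 - 1.389e-12.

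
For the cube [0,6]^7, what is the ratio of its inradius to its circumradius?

For an n-cube of any side s, the inradius is s/2 and the circumradius is s√n/2, so the ratio is 1/√7 ≈ 0.377964.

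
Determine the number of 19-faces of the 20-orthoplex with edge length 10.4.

Number of 19-faces = 2^(19+1) · C(20,19+1) = 1048576 · 1 = 1048576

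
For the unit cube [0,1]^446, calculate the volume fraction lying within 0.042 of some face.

The inner cube has side 1-2·0.042 = 0.916 and volume (0.916)^446 ≈ 1.012e-17, so the shell holds 1 - 1.012e-17 of the volume.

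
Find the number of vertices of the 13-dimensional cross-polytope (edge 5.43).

The vertices are ±e_1, ..., ±e_13, so there are 2·13 = 26.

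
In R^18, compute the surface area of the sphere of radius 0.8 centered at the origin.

S = n·V_n(r)/r = 18·V_18(0.8)/0.8 (volume-to-surface relation), giving 0.0332957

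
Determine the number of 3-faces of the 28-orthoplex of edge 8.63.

An n-cross-polytope has 2^(k+1)·C(n,k+1) k-faces. Here 2^4·C(28,4) = 16·20475 = 327600.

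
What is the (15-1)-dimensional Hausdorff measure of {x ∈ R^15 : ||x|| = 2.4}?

The surface area of an n-ball is 2π^(n/2) r^(n-1) / Γ(n/2). For n=15, r=2.4: 1.20359e+06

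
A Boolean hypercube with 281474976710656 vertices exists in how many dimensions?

Since 2^n = 281474976710656, we have n = 48.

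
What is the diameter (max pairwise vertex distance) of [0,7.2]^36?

Diagonal = √36 · 7.2 = 43.2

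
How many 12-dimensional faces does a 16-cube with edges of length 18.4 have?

Number of 12-faces = C(16,12) · 2^(16-12) = 1820 · 16 = 29120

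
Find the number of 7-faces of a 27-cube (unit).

Number of 7-faces = C(27,7) · 2^(27-7) = 888030 · 1048576 = 931166945280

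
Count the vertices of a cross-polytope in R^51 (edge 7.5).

Number of vertices = 2n = 102.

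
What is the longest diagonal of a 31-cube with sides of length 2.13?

||(2.13,2.13,...,2.13)|| = √(31)·2.13 ≈ 11.8593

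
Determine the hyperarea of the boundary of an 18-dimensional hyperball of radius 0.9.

S_18(0.9) = 2·π^(18/2)·(0.9)^17 / Γ(18/2) ≈ 0.246593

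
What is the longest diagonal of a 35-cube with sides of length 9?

||(9,9,...,9)|| = √(35)·9 ≈ 53.2447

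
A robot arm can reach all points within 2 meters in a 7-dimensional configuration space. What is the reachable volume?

Volume = π^{7/2}·(2)^7/Γ(9/2) = 2048·π^3/105 ≈ 604.77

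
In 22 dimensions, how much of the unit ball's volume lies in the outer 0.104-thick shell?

Shell fraction = 1 - (1-0.104)^22 ≈ 0.910715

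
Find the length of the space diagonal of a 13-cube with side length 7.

d = √(7² + 7² + ... + 7²) [13 terms] = √(13·7²) = 7√13 ≈ 25.2389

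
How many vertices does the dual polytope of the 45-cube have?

An n-cross-polytope has 2n vertices; here n = 45, giving 90.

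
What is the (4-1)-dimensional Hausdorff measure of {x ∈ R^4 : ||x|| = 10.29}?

The surface area of an n-ball is 2π^(n/2) r^(n-1) / Γ(n/2). For n=4, r=10.29: 21506.8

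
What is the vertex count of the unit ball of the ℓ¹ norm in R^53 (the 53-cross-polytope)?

The 53-dimensional cross-polytope has 2n = 2·53 = 106 vertices.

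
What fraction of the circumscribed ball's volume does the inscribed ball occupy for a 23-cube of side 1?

V_in/V_out = n^(-n/2) = 23^(-23/2) ≈ 2.18842e-16.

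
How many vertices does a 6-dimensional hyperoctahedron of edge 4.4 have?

Each 0-face is the convex hull of 1 vertex, one chosen as ±e_i from each of 1 distinct axis: 2^1·C(6,1) = 12.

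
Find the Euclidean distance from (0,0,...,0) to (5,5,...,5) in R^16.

d = √(5² + 5² + ... + 5²) [16 terms] = √(16·5²) = 5√16 = 20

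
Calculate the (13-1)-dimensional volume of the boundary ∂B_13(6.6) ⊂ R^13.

|∂B_13(6.6)| ≈ 8.08746e+10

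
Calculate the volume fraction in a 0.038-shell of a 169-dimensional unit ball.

V(inner)/V(outer) = ((1-0.038)/1)^169 ≈ 0.001434, so the shell fraction is 0.998566.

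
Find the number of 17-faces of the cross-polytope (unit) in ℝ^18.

Number of 17-faces = 2^(17+1) · C(18,17+1) = 262144 · 1 = 262144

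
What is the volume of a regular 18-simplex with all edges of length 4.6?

V = (4.6^18 / 18!) · √((18+1) / 2^18) ≈ 1.13085e-06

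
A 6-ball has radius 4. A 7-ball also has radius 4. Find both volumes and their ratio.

V_6(4) ≈ 21167. V_7(4) ≈ 77410.6. Ratio V_6/V_7 ≈ 0.2734.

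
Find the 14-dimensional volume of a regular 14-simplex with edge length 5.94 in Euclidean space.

For a regular n-simplex with edge a, V = (a^n / n!)·√((n+1)/2^n). With a=5.94, n=14: V ≈ 0.0236286.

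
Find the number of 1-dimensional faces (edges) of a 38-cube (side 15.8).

An n-cube has n·2^(n-1) edges. With n = 38: 38·137438953472 = 5222680231936.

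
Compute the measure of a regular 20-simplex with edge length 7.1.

V_20 = √(21) · 7.1^20 / (20! · 2^(20/2)) ≈ 0.000194918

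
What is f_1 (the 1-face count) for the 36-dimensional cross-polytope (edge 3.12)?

An n-cross-polytope has 2^(k+1)·C(n,k+1) k-faces. Here 2^2·C(36,2) = 4·630 = 2520.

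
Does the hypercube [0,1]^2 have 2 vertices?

False. The 2-cube has 2^2 = 4 vertices.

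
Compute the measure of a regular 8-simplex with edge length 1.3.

V = (1.3^8 / 8!) · √((8+1) / 2^8) ≈ 3.79339e-05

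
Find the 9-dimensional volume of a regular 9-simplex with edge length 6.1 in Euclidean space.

Volume = 6.1^9 · √(10/2^9) / 9! ≈ 4.50371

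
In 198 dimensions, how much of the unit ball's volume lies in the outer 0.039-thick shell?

1 - (1-0.039)^198 ≈ 0.99962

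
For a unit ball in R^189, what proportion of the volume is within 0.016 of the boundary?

Shell fraction = 1 - (1-0.016)^189 ≈ 0.952568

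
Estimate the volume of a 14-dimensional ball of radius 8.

V_14(8) = π^(14/2) · (8)^14 / Γ(14/2 + 1) = 274877906944·π^7/315 ≈ 2.63559e+12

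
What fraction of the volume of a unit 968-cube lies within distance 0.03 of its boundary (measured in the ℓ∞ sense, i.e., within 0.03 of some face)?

1 - (1 - 2·0.03)^968 = 1 - 0.94^968 ≈ 1 - 9.722e-27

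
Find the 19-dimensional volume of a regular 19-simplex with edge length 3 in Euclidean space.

Volume = 3^19 · √(20/2^19) / 19! ≈ 5.90119e-11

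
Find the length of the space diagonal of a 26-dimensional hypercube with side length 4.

Diagonal = √26 · 4 ≈ 20.3961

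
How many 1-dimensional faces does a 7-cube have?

Number of 1-faces = C(7,1) · 2^(7-1) = 7 · 64 = 448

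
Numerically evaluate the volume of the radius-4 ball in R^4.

Volume = π^{4/2}·(4)^4/Γ(3) = 128·π^2 ≈ 1263.31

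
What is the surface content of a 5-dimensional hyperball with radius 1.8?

S_5(1.8) = 2·π^(5/2)·(1.8)^4 / Γ(5/2) ≈ 276.286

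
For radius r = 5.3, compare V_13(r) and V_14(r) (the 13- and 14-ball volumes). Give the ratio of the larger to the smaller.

V_13(5.3) ≈ 2.37098e+09, V_14(5.3) ≈ 8.26953e+09. The 14-ball is larger by a factor of 3.488.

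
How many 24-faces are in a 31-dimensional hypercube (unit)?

Choose 24 of 31 axes to span the face (C(31,24) = 2629575 ways), then fix each of the remaining 7 coordinates at one of its two extreme values (2^7 = 128 ways): 2629575·128 = 336585600.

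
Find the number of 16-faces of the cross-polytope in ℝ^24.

An n-cross-polytope has 2^(k+1)·C(n,k+1) k-faces. Here 2^17·C(24,17) = 131072·346104 = 45364543488.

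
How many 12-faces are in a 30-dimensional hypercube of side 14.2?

Choose 12 of 30 axes to span the face (C(30,12) = 86493225 ways), then fix each of the remaining 18 coordinates at one of its two extreme values (2^18 = 262144 ways): 86493225·262144 = 22673679974400.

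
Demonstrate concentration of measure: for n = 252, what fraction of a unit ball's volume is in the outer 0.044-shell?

1 - (1-0.044)^252 ≈ 0.999988 ≈ 99.998810%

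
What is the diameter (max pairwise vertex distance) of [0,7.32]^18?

||(7.32,7.32,...,7.32)|| = √(18)·7.32 ≈ 31.0561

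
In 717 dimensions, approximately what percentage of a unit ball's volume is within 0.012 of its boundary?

1 - (1-0.012)^717 ≈ 0.999826 ≈ 99.9826%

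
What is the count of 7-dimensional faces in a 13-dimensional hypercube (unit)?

Choose 7 of 13 axes to span the face (C(13,7) = 1716 ways), then fix each of the remaining 6 coordinates at one of its two extreme values (2^6 = 64 ways): 1716·64 = 109824.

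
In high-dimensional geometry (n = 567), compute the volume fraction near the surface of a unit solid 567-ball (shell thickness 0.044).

1 - (1-0.044)^567 ≈ 1 - 8.31e-12 ≈ (100 - 8.31e-10)%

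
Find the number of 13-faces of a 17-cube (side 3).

An n-cube has C(n,k)·2^(n-k) k-faces. Here C(17,13)·2^4 = 2380·16 = 38080.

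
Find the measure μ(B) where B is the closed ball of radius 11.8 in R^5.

V_5(11.8) = π^(5/2) · (11.8)^5 / Γ(5/2 + 1) ≈ 1.20423e+06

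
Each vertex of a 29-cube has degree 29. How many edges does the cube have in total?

The 29-cube has n·2^(n-1) = 29·2^28 = 29·268435456 = 7784628224 edges.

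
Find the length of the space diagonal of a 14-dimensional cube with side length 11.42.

The space diagonal of an n-cube of side s is s√n. Here 11.42·√14 ≈ 42.7297.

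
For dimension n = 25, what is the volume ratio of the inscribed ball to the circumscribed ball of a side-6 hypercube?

Volume scales as r^n, and r_in/r_out = 1/√25, giving (1/√25)^25 ≈ 3.35544e-18.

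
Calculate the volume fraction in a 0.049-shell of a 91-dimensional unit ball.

1 - (1-0.049)^91 ≈ 0.989662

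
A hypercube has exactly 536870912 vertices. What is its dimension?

n = log_2(536870912) = 29.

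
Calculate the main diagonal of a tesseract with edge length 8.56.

Diagonal = √4 · 8.56 = 17.12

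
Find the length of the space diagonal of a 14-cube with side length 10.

d = √(10² + 10² + ... + 10²) [14 terms] = √(14·10²) = 10√14 ≈ 37.4166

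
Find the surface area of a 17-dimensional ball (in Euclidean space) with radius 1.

The surface area of an n-ball is 2π^(n/2) r^(n-1) / Γ(n/2). For n=17, r=1: 512·π^8/2027025 ≈ 2.39668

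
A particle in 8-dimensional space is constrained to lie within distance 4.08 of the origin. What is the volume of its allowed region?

Volume = π^{8/2}·(4.08)^8/Γ(5) ≈ 311652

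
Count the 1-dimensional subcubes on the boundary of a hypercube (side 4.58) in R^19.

Choose 1 of 19 axes to span the face (C(19,1) = 19 ways), then fix each of the remaining 18 coordinates at one of its two extreme values (2^18 = 262144 ways): 19·262144 = 4980736.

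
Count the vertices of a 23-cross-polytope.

Number of vertices = 2n = 46.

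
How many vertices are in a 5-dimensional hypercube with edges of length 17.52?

Choose 0 of 5 axes to span the face (C(5,0) = 1 way), then fix each of the remaining 5 coordinates at one of its two extreme values (2^5 = 32 ways): 1·32 = 32.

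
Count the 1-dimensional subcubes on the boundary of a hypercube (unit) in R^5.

Number of 1-faces = C(5,1) · 2^(5-1) = 5 · 16 = 80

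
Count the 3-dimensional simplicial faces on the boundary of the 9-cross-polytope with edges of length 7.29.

An n-cross-polytope has 2^(k+1)·C(n,k+1) k-faces. Here 2^4·C(9,4) = 16·126 = 2016.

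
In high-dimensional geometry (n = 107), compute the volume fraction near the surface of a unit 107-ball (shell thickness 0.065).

1 - (1-0.065)^107 ≈ 0.999247 ≈ 99.92%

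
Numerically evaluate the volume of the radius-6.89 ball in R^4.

Volume = π^{4/2}·(6.89)^4/Γ(3) ≈ 11121.1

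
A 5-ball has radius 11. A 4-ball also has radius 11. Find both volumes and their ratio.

V_5(11) ≈ 847738. V_4(11) ≈ 72250.4. Ratio V_5/V_4 ≈ 11.73.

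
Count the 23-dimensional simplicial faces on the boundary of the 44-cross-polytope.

An n-cross-polytope has 2^(k+1)·C(n,k+1) k-faces. Here 2^24·C(44,24) = 16777216·1761039350070 = 29545337560624005120.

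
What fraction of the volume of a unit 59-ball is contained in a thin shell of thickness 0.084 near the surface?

1 - (1-0.084)^59 ≈ 0.994353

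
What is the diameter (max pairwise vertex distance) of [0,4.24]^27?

Diagonal = √27 · 4.24 ≈ 22.0317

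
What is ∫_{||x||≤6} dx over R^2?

V = 36·π ≈ 113.097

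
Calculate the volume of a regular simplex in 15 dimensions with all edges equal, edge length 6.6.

V = (6.6^15 / 15!) · √((15+1) / 2^15) ≈ 0.033189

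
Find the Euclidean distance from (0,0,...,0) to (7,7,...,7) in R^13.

The space diagonal of an n-cube of side s is s√n. Here 7·√13 ≈ 25.2389.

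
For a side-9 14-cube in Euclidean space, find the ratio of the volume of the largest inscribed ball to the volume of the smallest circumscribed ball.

The radii are 9/2 and 9√14/2, so the volume ratio is (1/√14)^14 = 14^{-14/2} ≈ 9.48645e-09.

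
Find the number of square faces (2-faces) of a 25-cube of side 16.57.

Choose 2 of 25 axes to span the face (C(25,2) = 300 ways), then fix each of the remaining 23 coordinates at one of its two extreme values (2^23 = 8388608 ways): 300·8388608 = 2516582400.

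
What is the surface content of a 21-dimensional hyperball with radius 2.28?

|∂B_21(2.28)| ≈ 4.22147e+06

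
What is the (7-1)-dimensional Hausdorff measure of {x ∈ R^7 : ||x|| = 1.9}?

The surface area of an n-ball is 2π^(n/2) r^(n-1) / Γ(n/2). For n=7, r=1.9: 1555.97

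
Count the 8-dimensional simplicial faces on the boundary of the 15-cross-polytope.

f_8(15-orthoplex) = 2^9 · (15 choose 9) = 2562560.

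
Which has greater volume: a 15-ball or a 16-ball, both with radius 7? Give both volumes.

V_15(7) ≈ 1.81093e+12. V_16(7) ≈ 7.82073e+12. The 16-ball is larger.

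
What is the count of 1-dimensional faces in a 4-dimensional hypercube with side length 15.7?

Number of 1-faces = C(4,1) · 2^(4-1) = 4 · 8 = 32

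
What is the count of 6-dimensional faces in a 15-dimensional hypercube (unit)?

Choose 6 of 15 axes to span the face (C(15,6) = 5005 ways), then fix each of the remaining 9 coordinates at one of its two extreme values (2^9 = 512 ways): 5005·512 = 2562560.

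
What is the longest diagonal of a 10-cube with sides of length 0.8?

d = √(0.8² + 0.8² + ... + 0.8²) [10 terms] = √(10·0.8²) = 0.8√10 ≈ 2.52982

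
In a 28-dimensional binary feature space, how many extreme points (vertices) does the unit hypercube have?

Each vertex is a binary string of length 28, so there are 2^28 = 268435456.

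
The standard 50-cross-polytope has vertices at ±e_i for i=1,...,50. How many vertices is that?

The 50-dimensional cross-polytope has 2n = 2·50 = 100 vertices.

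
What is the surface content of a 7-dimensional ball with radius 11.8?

|∂B_7(11.8)| ≈ 8.92833e+07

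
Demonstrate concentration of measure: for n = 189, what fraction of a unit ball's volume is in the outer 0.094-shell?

1 - (1-0.094)^189 ≈ 0.9999999921 ≈ 99.999999%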